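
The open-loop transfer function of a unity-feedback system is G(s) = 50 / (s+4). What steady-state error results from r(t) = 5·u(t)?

No free integrators in G(s): this is a type 0 system.
K_p = lim_{s→0} G(s) = 50 / (4) = 12.5.
e_ss = 5/(1 + K_p) = 5/13.5 = 10/27.

10/27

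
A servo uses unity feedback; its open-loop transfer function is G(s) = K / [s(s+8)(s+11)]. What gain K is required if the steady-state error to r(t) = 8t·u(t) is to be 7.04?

100

One free integrator in G(s): this is a type 1 system.
K_v = lim_{s→0} s·G(s) = K / (8·11) = (1/88)·K.
e_ss = 8/K_v = 7.04 ⇒ K_v = 25/22 ⇒ K = (25/22)/(1/88) = 100.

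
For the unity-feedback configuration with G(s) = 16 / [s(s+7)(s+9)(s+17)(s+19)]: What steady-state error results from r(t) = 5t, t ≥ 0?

6359.0625

The open loop has one pole at the origin → type 1 system.
K_v = lim_{s→0} s·G(s) = 16 / (7·9·17·19) = 16/20349.
e_ss = 5/K_v = 5/(16/20349) = 6359.0625.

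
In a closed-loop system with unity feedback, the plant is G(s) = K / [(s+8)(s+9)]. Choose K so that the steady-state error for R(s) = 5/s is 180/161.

250

The open loop has no poles at the origin → type 0 system.
K_p = lim_{s→0} G(s) = K / (8·9) = (1/72)·K.
e_ss = 5/(1 + K_p) = 180/161 ⇒ 1 + (1/72)·K = 161/36 ⇒ K = 250.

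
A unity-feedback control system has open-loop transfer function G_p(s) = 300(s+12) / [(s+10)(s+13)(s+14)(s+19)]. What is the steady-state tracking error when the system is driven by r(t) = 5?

No free integrators in G_p(s): this is a type 0 system.
K_p = lim_{s→0} G_p(s) = 300·12 / (10·13·14·19) = 180/1729.
e_ss = 5/(1 + K_p) = 5/(1909/1729) = 8645/1909.

8645/1909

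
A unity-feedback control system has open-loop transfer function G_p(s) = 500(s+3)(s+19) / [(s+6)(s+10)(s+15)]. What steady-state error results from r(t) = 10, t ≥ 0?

System type = 0 (no poles at s=0).
K_p = lim_{s→0} G_p(s) = 500·3·19 / (6·10·15) = 95/3.
e_ss = 10/(1 + K_p) = 10/(98/3) = 15/49.

15/49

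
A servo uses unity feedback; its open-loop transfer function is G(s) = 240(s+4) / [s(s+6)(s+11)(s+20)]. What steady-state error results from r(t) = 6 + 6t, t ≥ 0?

The open loop has one pole at the origin → type 1 system. By superposition:
  • 6: tracked with zero error.
  • 6t: e_ss = 6/K_v with K_v=8/11 → 8.25.
Total e_ss = 8.25.

8.25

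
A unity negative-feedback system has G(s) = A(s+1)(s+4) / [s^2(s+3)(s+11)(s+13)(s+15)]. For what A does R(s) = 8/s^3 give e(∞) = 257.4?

G(s) has two factors of s in the denominator, so the system is type 2.
K_a = lim_{s→0} s^2·G(s) = A·1·4 / (3·11·13·15) = (4/6435)·A.
e_ss = 8/K_a = 257.4 ⇒ K_a = 40/1287 ⇒ A = (40/1287)/(4/6435) = 50.

50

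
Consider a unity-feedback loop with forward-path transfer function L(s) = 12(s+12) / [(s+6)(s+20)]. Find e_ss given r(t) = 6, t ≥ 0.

30/11

System type = 0 (no poles at s=0).
K_p = lim_{s→0} L(s) = 12·12 / (6·20) = 1.2.
e_ss = 6/(1 + K_p) = 6/2.2 = 30/11.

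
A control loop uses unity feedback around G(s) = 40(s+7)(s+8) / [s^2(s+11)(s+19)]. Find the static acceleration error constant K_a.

2240/209

Two free integrators in G(s): this is a type 2 system.
K_a = lim_{s→0} s^2·G(s) = 40·7·8 / (11·19) = 2240/209.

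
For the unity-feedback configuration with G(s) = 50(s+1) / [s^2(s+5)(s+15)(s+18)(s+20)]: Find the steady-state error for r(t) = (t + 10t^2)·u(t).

10800

System type = 2 (two poles at s=0). Taking each input component in turn:
  • t: tracked with zero error.
  • 10t^2: e_ss = 20/K_a with K_a=1/540 → 10800.
Total e_ss = 10800.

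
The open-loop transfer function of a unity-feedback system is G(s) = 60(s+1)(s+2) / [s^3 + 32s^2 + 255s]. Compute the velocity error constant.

The denominator has no term below 255s — 1 pole at s=0, type 1.
K_v = lim_{s→0} s·G(s) = 60·1·2 / 255 = 8/17.

8/17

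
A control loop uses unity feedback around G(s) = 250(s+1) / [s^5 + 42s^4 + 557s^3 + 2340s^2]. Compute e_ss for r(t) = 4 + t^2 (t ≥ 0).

18.72

Factoring s^2 from the denominator leaves a polynomial with constant term 2340, so the system is type 2. Taking each input component in turn:
  • 4: tracked with zero error.
  • t^2: e_ss = 2/K_a with K_a=25/234 → 18.72.
Total e_ss = 18.72.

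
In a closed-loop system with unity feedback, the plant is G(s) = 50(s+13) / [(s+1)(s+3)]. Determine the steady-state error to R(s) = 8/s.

The open loop has no poles at the origin → type 0 system.
K_p = lim_{s→0} G(s) = 50·13 / (1·3) = 650/3.
e_ss = 8/(1 + K_p) = 8/(653/3) = 24/653.

24/653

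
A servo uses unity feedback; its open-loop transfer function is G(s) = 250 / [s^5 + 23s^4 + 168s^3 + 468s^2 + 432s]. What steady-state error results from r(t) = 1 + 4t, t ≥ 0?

Lowest-order denominator term is 432s, so the open loop has 1 pole at the origin → type 1 system. By superposition:
  • 1: tracked with zero error.
  • 4t: e_ss = 4/K_v with K_v=125/216 → 6.912.
Total e_ss = 6.912.

6.912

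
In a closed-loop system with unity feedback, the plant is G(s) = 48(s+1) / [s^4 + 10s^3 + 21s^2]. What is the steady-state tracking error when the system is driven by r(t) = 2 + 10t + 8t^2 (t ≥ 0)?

Factoring s^2 from the denominator leaves a polynomial with constant term 21, so the system is type 2. By superposition:
  • 2: tracked with zero error.
  • 10t: tracked with zero error.
  • 8t^2: e_ss = 16/K_a with K_a=16/7 → 7.
Total e_ss = 7.

7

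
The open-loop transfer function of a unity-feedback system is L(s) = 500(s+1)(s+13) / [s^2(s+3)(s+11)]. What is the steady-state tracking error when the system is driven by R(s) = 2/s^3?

Two free integrators in L(s): this is a type 2 system.
K_a = lim_{s→0} s^2·L(s) = 500·1·13 / (3·11) = 6500/33.
r(t) = t^2 gives R(s) = 2/s^3.
e_ss = 2/K_a = 2/(6500/33) = 33/3250.

33/3250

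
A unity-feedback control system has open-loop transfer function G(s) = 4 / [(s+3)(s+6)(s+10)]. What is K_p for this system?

1/45

System type = 0 (no poles at s=0).
K_p = lim_{s→0} G(s) = 4 / (3·6·10) = 1/45.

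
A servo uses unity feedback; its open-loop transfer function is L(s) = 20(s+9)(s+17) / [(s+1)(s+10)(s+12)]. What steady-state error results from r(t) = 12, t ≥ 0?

24/53

The open loop has no poles at the origin → type 0 system.
K_p = lim_{s→0} L(s) = 20·9·17 / (1·10·12) = 25.5.
e_ss = 12/(1 + K_p) = 12/26.5 = 24/53.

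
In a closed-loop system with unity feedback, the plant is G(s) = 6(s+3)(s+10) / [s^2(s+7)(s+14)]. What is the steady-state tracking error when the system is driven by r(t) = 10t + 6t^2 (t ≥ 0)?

98/15

System type = 2 (two poles at s=0). By superposition:
  • 10t: tracked with zero error.
  • 6t^2: e_ss = 12/K_a with K_a=90/49 → 98/15.
Total e_ss = 98/15.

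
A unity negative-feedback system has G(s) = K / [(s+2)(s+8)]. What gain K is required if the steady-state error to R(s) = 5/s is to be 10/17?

System type = 0 (no poles at s=0).
K_p = lim_{s→0} G(s) = K / (2·8) = 0.0625·K.
e_ss = 5/(1 + K_p) = 10/17 ⇒ 1 + 0.0625·K = 8.5 ⇒ K = 120.

120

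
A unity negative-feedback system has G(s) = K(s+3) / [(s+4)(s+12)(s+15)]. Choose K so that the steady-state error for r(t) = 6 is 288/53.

25

No free integrators in G(s): this is a type 0 system.
K_p = lim_{s→0} G(s) = K·3 / (4·12·15) = (1/240)·K.
e_ss = 6/(1 + K_p) = 288/53 ⇒ 1 + (1/240)·K = 53/48 ⇒ K = 25.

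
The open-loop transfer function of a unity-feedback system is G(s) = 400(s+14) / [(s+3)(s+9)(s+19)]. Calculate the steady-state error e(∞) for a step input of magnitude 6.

System type = 0 (no poles at s=0).
K_p = lim_{s→0} G(s) = 400·14 / (3·9·19) = 5600/513.
e_ss = 6/(1 + K_p) = 6/(6113/513) = 3078/6113.

3078/6113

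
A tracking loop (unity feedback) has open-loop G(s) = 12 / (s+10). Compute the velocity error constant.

The open loop has no poles at the origin → type 0 system.
K_v = lim_{s→0} s·G(s) = 0 (the extra factor of s kills the finite limit).

0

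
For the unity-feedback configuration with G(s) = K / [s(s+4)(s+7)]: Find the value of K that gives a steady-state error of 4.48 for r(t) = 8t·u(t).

G(s) has one factor of s in the denominator, so the system is type 1.
K_v = lim_{s→0} s·G(s) = K / (4·7) = (1/28)·K.
e_ss = 8/K_v = 4.48 ⇒ K_v = 25/14 ⇒ K = (25/14)/(1/28) = 50.

50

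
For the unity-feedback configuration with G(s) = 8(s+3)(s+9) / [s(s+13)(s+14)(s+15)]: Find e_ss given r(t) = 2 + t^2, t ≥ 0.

One free integrator in G(s): this is a type 1 system. Taking each input component in turn:
  • 2: tracked with zero error.
  • t^2: a type-1 system cannot track it, e_ss → ∞.
The unbounded component dominates.

infinity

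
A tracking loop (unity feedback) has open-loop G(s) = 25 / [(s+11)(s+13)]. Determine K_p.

The open loop has no poles at the origin → type 0 system.
K_p = lim_{s→0} G(s) = 25 / (11·13) = 25/143.

25/143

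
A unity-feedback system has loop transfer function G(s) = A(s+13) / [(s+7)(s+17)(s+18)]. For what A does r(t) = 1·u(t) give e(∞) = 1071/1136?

System type = 0 (no poles at s=0).
K_p = lim_{s→0} G(s) = A·13 / (7·17·18) = (13/2142)·A.
e_ss = 1/(1 + K_p) = 1071/1136 ⇒ 1 + (13/2142)·A = 1136/1071 ⇒ A = 10.

10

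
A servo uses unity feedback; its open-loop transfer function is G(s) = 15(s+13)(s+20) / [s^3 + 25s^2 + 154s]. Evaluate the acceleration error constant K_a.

0

Lowest-order denominator term is 154s, so the open loop has 1 pole at the origin → type 1 system.
K_a = lim_{s→0} s^2·G(s) = 0 (the extra factor of s kills the finite limit).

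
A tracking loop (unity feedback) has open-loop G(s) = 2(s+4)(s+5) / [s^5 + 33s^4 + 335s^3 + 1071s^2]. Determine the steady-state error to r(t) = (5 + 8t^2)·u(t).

428.4

Factoring s^2 from the denominator leaves a polynomial with constant term 1071, so the system is type 2. Taking each input component in turn:
  • 5: tracked with zero error.
  • 8t^2: e_ss = 16/K_a with K_a=40/1071 → 428.4.
Total e_ss = 428.4.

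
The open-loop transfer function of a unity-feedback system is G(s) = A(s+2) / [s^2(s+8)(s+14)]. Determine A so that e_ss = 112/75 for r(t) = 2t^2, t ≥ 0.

150

G(s) has two factors of s in the denominator, so the system is type 2.
K_a = lim_{s→0} s^2·G(s) = A·2 / (8·14) = (1/56)·A.
e_ss = 4/K_a = 112/75 ⇒ K_a = 75/28 ⇒ A = (75/28)/(1/56) = 150.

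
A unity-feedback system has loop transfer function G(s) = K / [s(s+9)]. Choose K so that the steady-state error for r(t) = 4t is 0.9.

40

The open loop has one pole at the origin → type 1 system.
K_v = lim_{s→0} s·G(s) = K / (9) = (1/9)·K.
e_ss = 4/K_v = 0.9 ⇒ K_v = 40/9 ⇒ K = (40/9)/(1/9) = 40.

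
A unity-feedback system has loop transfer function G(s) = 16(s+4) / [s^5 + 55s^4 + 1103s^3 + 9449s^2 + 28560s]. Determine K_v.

Lowest-order denominator term is 28560s, so the open loop has 1 pole at the origin → type 1 system.
K_v = lim_{s→0} s·G(s) = 16·4 / 28560 = 4/1785.

4/1785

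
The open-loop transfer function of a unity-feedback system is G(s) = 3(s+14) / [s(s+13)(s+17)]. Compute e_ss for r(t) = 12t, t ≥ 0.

System type = 1 (one pole at s=0).
K_v = lim_{s→0} s·G(s) = 3·14 / (13·17) = 42/221.
e_ss = 12/K_v = 12/(42/221) = 442/7.

442/7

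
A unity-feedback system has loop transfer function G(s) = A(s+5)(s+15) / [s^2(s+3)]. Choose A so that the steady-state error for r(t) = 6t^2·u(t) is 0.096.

5

Two free integrators in G(s): this is a type 2 system.
K_a = lim_{s→0} s^2·G(s) = A·5·15 / (3) = 25·A.
e_ss = 12/K_a = 0.096 ⇒ K_a = 125 ⇒ A = 125/25 = 5.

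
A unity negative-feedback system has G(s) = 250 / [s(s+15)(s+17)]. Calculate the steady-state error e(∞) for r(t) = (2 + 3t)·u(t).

The open loop has one pole at the origin → type 1 system. Taking each input component in turn:
  • 2: tracked with zero error.
  • 3t: e_ss = 3/K_v with K_v=50/51 → 3.06.
Total e_ss = 3.06.

3.06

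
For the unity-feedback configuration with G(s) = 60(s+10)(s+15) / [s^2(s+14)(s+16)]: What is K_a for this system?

The open loop has two poles at the origin → type 2 system.
K_a = lim_{s→0} s^2·G(s) = 60·10·15 / (14·16) = 1125/28.

1125/28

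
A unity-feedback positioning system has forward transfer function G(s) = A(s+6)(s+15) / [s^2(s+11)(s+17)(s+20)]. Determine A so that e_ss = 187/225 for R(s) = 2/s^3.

100

G(s) has two factors of s in the denominator, so the system is type 2.
K_a = lim_{s→0} s^2·G(s) = A·6·15 / (11·17·20) = (9/374)·A.
e_ss = 2/K_a = 187/225 ⇒ K_a = 450/187 ⇒ A = (450/187)/(9/374) = 100.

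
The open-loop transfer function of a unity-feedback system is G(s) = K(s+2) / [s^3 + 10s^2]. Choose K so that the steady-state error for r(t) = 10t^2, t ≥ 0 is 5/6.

120

Factoring s^2 from the denominator leaves a polynomial with constant term 10, so the system is type 2.
K_a = lim_{s→0} s^2·G(s) = K·2 / 10 = 0.2·K.
e_ss = 20/K_a = 5/6 ⇒ K_a = 24 ⇒ K = 24/0.2 = 120.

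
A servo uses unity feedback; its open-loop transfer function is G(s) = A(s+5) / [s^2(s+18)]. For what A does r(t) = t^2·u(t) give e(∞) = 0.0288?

G(s) has two factors of s in the denominator, so the system is type 2.
K_a = lim_{s→0} s^2·G(s) = A·5 / (18) = (5/18)·A.
e_ss = 2/K_a = 0.0288 ⇒ K_a = 625/9 ⇒ A = (625/9)/(5/18) = 250.

250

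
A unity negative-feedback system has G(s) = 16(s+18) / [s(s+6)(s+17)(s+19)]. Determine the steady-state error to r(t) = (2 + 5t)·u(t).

The open loop has one pole at the origin → type 1 system. Treating each term separately:
  • 2: tracked with zero error.
  • 5t: e_ss = 5/K_v with K_v=48/323 → 1615/48.
Total e_ss = 1615/48.

1615/48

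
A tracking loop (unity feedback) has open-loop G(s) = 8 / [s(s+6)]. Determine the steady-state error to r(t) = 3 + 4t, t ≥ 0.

One free integrator in G(s): this is a type 1 system. Taking each input component in turn:
  • 3: tracked with zero error.
  • 4t: e_ss = 4/K_v with K_v=4/3 → 3.
Total e_ss = 3.

3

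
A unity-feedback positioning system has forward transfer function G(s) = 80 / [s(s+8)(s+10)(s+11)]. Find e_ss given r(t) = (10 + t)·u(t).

The open loop has one pole at the origin → type 1 system. Treating each term separately:
  • 10: tracked with zero error.
  • t: e_ss = 1/K_v with K_v=1/11 → 11.
Total e_ss = 11.

11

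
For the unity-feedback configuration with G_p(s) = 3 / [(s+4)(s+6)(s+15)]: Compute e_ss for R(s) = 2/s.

240/121

No free integrators in G_p(s): this is a type 0 system.
K_p = lim_{s→0} G_p(s) = 3 / (4·6·15) = 1/120.
e_ss = 2/(1 + K_p) = 2/(121/120) = 240/121.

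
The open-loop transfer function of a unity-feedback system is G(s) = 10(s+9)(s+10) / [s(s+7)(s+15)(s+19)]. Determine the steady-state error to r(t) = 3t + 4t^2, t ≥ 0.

One free integrator in G(s): this is a type 1 system. Treating each term separately:
  • 3t: e_ss = 3/K_v with K_v=60/133 → 6.65.
  • 4t^2: a type-1 system cannot track it, e_ss → ∞.
The unbounded component dominates.

infinity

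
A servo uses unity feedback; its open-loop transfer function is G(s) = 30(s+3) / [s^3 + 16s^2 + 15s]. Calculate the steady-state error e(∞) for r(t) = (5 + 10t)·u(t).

Lowest-order denominator term is 15s, so the open loop has 1 pole at the origin → type 1 system. By superposition:
  • 5: tracked with zero error.
  • 10t: e_ss = 10/K_v with K_v=6 → 5/3.
Total e_ss = 5/3.

5/3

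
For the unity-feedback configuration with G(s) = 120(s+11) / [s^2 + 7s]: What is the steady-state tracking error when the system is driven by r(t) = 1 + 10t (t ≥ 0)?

7/132

The denominator has no term below 7s — 1 pole at s=0, type 1. Taking each input component in turn:
  • 1: tracked with zero error.
  • 10t: e_ss = 10/K_v with K_v=1320/7 → 7/132.
Total e_ss = 7/132.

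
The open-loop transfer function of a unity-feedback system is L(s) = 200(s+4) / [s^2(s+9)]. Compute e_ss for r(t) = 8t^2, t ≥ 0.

The open loop has two poles at the origin → type 2 system.
K_a = lim_{s→0} s^2·L(s) = 200·4 / (9) = 800/9.
r(t) = 8t^2 gives R(s) = 16/s^3.
e_ss = 16/K_a = 16/(800/9) = 0.18.

0.18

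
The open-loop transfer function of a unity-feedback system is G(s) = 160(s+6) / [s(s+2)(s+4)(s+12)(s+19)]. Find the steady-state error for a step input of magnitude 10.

0

System type = 1 (one pole at s=0).
K_p = ∞ for a type-1 system; e_ss to a step is zero.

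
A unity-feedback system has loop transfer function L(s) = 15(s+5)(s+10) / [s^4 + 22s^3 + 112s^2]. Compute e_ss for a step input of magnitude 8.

0

Factoring s^2 from the denominator leaves a polynomial with constant term 112, so the system is type 2.
A type-2 system has K_p = ∞, so it tracks a step input with zero steady-state error.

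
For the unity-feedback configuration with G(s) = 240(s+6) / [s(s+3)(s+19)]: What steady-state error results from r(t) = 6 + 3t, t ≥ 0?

The open loop has one pole at the origin → type 1 system. Treating each term separately:
  • 6: tracked with zero error.
  • 3t: e_ss = 3/K_v with K_v=480/19 → 19/160.
Total e_ss = 19/160.

19/160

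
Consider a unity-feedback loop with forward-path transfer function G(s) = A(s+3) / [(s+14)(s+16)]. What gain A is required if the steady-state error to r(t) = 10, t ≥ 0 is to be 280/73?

The open loop has no poles at the origin → type 0 system.
K_p = lim_{s→0} G(s) = A·3 / (14·16) = (3/224)·A.
e_ss = 10/(1 + K_p) = 280/73 ⇒ 1 + (3/224)·A = 73/28 ⇒ A = 120.

120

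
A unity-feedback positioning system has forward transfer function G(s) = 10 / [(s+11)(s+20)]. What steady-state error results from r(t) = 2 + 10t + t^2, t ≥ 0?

G(s) has no factors of s in the denominator, so the system is type 0. Treating each term separately:
  • 2: e_ss = 2/(1+K_p) with K_p=1/22 → 44/23.
  • 10t: a type-0 system cannot track it, e_ss → ∞.
  • t^2: a type-0 system cannot track it, e_ss → ∞.
The unbounded component dominates.

infinity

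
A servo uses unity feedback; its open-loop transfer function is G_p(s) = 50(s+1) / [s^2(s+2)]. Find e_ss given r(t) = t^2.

System type = 2 (two poles at s=0).
K_a = lim_{s→0} s^2·G_p(s) = 50·1 / (2) = 25.
r(t) = t^2 gives R(s) = 2/s^3.
e_ss = 2/K_a = 2/25 = 0.08.

0.08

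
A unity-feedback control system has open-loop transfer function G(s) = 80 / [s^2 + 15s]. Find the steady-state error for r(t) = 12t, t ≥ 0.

The denominator has no term below 15s — 1 pole at s=0, type 1.
K_v = lim_{s→0} s·G(s) = 80 / 15 = 16/3.
e_ss = 12/K_v = 12/(16/3) = 2.25.

2.25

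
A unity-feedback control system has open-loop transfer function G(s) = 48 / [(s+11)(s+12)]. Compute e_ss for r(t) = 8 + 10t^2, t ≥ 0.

No free integrators in G(s): this is a type 0 system. Treating each term separately:
  • 8: e_ss = 8/(1+K_p) with K_p=4/11 → 88/15.
  • 10t^2: a type-0 system cannot track it, e_ss → ∞.
The unbounded component dominates.

infinity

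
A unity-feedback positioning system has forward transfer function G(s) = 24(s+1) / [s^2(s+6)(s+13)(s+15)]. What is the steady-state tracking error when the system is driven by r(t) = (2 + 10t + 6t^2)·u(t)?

The open loop has two poles at the origin → type 2 system. Treating each term separately:
  • 2: tracked with zero error.
  • 10t: tracked with zero error.
  • 6t^2: e_ss = 12/K_a with K_a=4/195 → 585.
Total e_ss = 585.

585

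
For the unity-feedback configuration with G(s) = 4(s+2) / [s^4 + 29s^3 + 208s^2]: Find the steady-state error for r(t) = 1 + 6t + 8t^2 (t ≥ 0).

Lowest-order denominator term is 208s^2, so the open loop has 2 poles at the origin → type 2 system. By superposition:
  • 1: tracked with zero error.
  • 6t: tracked with zero error.
  • 8t^2: e_ss = 16/K_a with K_a=1/26 → 416.
Total e_ss = 416.

416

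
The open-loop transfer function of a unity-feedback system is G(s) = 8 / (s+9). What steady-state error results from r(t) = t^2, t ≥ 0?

infinity

The open loop has no poles at the origin → type 0 system.
K_a = lim_{s→0} s^2·G(s) = 0; the steady-state error to this parabolic input grows without bound.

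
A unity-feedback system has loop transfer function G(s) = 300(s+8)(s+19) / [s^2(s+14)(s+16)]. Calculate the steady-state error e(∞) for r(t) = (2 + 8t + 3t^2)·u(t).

14/475

The open loop has two poles at the origin → type 2 system. Treating each term separately:
  • 2: tracked with zero error.
  • 8t: tracked with zero error.
  • 3t^2: e_ss = 6/K_a with K_a=1425/7 → 14/475.
Total e_ss = 14/475.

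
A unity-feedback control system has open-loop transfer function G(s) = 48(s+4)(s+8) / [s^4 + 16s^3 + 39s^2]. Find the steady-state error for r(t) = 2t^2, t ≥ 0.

Factoring s^2 from the denominator leaves a polynomial with constant term 39, so the system is type 2.
K_a = lim_{s→0} s^2·G(s) = 48·4·8 / 39 = 512/13.
r(t) = 2t^2 gives R(s) = 4/s^3.
e_ss = 4/K_a = 4/(512/13) = 13/128.

13/128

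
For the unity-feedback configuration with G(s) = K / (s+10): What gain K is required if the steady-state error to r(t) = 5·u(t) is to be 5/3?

20

System type = 0 (no poles at s=0).
K_p = lim_{s→0} G(s) = K / (10) = 0.1·K.
e_ss = 5/(1 + K_p) = 5/3 ⇒ 1 + 0.1·K = 3 ⇒ K = 20.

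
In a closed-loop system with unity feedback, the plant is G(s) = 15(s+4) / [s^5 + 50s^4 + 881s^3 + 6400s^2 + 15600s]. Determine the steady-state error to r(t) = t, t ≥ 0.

260

Factoring s from the denominator leaves a polynomial with constant term 15600, so the system is type 1.
K_v = lim_{s→0} s·G(s) = 15·4 / 15600 = 1/260.
e_ss = 1/K_v = 1/(1/260) = 260.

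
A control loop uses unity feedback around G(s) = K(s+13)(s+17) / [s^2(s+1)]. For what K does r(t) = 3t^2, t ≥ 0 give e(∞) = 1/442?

The open loop has two poles at the origin → type 2 system.
K_a = lim_{s→0} s^2·G(s) = K·13·17 / (1) = 221·K.
e_ss = 6/K_a = 1/442 ⇒ K_a = 2652 ⇒ K = 2652/221 = 12.

12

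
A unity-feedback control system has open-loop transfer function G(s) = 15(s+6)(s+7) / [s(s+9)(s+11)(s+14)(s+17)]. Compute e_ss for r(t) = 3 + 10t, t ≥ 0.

The open loop has one pole at the origin → type 1 system. By superposition:
  • 3: tracked with zero error.
  • 10t: e_ss = 10/K_v with K_v=5/187 → 374.
Total e_ss = 374.

374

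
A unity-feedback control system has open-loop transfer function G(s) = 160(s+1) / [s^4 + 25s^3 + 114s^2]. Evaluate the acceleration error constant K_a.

The denominator has no term below 114s^2 — 2 poles at s=0, type 2.
K_a = lim_{s→0} s^2·G(s) = 160·1 / 114 = 80/57.

80/57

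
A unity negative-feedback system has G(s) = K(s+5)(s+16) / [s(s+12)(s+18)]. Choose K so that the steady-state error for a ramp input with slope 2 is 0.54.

System type = 1 (one pole at s=0).
K_v = lim_{s→0} s·G(s) = K·5·16 / (12·18) = (10/27)·K.
e_ss = 2/K_v = 0.54 ⇒ K_v = 100/27 ⇒ K = (100/27)/(10/27) = 10.

10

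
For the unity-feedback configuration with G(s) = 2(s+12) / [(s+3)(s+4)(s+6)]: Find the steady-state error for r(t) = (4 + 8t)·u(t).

infinity

No free integrators in G(s): this is a type 0 system. Taking each input component in turn:
  • 4: e_ss = 4/(1+K_p) with K_p=1/3 → 3.
  • 8t: a type-0 system cannot track it, e_ss → ∞.
The unbounded component dominates.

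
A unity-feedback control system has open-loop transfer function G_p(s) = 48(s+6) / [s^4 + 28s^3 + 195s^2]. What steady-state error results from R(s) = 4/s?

0

Factoring s^2 from the denominator leaves a polynomial with constant term 195, so the system is type 2.
K_p = ∞ for a type-2 system; e_ss to a step is zero.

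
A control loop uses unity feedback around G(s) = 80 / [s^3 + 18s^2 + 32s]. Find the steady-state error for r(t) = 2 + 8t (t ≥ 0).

Lowest-order denominator term is 32s, so the open loop has 1 pole at the origin → type 1 system. Treating each term separately:
  • 2: tracked with zero error.
  • 8t: e_ss = 8/K_v with K_v=2.5 → 3.2.
Total e_ss = 3.2.

3.2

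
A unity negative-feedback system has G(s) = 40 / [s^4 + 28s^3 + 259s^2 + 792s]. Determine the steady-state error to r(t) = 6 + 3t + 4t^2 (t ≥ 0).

infinity

The denominator has no term below 792s — 1 pole at s=0, type 1. Taking each input component in turn:
  • 6: tracked with zero error.
  • 3t: e_ss = 3/K_v with K_v=5/99 → 59.4.
  • 4t^2: a type-1 system cannot track it, e_ss → ∞.
The unbounded component dominates.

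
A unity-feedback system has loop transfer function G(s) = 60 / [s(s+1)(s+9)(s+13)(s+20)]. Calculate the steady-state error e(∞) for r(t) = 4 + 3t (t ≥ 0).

117

One free integrator in G(s): this is a type 1 system. Taking each input component in turn:
  • 4: tracked with zero error.
  • 3t: e_ss = 3/K_v with K_v=1/39 → 117.
Total e_ss = 117.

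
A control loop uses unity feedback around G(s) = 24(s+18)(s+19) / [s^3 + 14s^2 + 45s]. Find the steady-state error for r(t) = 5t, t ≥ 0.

25/912

Lowest-order denominator term is 45s, so the open loop has 1 pole at the origin → type 1 system.
K_v = lim_{s→0} s·G(s) = 24·18·19 / 45 = 182.4.
e_ss = 5/K_v = 5/182.4 = 25/912.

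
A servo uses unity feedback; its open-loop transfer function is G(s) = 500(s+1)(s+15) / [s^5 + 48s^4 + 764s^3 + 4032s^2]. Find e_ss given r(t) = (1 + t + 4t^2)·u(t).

Lowest-order denominator term is 4032s^2, so the open loop has 2 poles at the origin → type 2 system. By superposition:
  • 1: tracked with zero error.
  • t: tracked with zero error.
  • 4t^2: e_ss = 8/K_a with K_a=625/336 → 4.3008.
Total e_ss = 4.3008.

4.3008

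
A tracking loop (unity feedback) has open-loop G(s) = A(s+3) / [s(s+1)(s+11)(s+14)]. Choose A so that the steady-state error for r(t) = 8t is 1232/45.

15

The open loop has one pole at the origin → type 1 system.
K_v = lim_{s→0} s·G(s) = A·3 / (1·11·14) = (3/154)·A.
e_ss = 8/K_v = 1232/45 ⇒ K_v = 45/154 ⇒ A = (45/154)/(3/154) = 15.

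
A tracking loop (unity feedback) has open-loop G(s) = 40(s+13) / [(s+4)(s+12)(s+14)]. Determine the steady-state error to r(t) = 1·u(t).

84/149

G(s) has no factors of s in the denominator, so the system is type 0.
K_p = lim_{s→0} G(s) = 40·13 / (4·12·14) = 65/84.
e_ss = 1/(1 + K_p) = 1/(149/84) = 84/149.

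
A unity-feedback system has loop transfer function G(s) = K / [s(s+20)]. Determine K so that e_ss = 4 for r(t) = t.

5

One free integrator in G(s): this is a type 1 system.
K_v = lim_{s→0} s·G(s) = K / (20) = 0.05·K.
e_ss = 1/K_v = 4 ⇒ K_v = 0.25 ⇒ K = 0.25/0.05 = 5.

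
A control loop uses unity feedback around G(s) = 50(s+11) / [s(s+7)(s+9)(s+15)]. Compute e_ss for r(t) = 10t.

189/11

System type = 1 (one pole at s=0).
K_v = lim_{s→0} s·G(s) = 50·11 / (7·9·15) = 110/189.
e_ss = 10/K_v = 10/(110/189) = 189/11.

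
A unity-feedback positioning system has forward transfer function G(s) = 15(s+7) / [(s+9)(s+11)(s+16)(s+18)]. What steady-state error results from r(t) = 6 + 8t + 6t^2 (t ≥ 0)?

System type = 0 (no poles at s=0). Treating each term separately:
  • 6: e_ss = 6/(1+K_p) with K_p=35/9504 → 57024/9539.
  • 8t: a type-0 system cannot track it, e_ss → ∞.
  • 6t^2: a type-0 system cannot track it, e_ss → ∞.
The unbounded component dominates.

infinity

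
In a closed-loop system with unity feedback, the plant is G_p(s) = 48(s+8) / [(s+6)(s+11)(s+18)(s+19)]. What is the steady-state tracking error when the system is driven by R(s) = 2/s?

The open loop has no poles at the origin → type 0 system.
K_p = lim_{s→0} G_p(s) = 48·8 / (6·11·18·19) = 32/1881.
e_ss = 2/(1 + K_p) = 2/(1913/1881) = 3762/1913.

3762/1913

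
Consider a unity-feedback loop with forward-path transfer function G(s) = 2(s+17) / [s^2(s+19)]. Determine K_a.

G(s) has two factors of s in the denominator, so the system is type 2.
K_a = lim_{s→0} s^2·G(s) = 2·17 / (19) = 34/19.

34/19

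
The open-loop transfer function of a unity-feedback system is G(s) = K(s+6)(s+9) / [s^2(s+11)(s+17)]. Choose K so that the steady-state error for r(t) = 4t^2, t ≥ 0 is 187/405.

Two free integrators in G(s): this is a type 2 system.
K_a = lim_{s→0} s^2·G(s) = K·6·9 / (11·17) = (54/187)·K.
e_ss = 8/K_a = 187/405 ⇒ K_a = 3240/187 ⇒ K = (3240/187)/(54/187) = 60.

60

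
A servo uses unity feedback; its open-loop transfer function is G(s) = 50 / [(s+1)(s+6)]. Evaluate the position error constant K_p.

The open loop has no poles at the origin → type 0 system.
K_p = lim_{s→0} G(s) = 50 / (1·6) = 25/3.

25/3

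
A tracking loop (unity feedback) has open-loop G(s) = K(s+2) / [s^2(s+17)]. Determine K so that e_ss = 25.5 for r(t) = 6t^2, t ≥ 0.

System type = 2 (two poles at s=0).
K_a = lim_{s→0} s^2·G(s) = K·2 / (17) = (2/17)·K.
e_ss = 12/K_a = 25.5 ⇒ K_a = 8/17 ⇒ K = (8/17)/(2/17) = 4.

4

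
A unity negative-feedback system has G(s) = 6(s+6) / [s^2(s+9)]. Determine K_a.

System type = 2 (two poles at s=0).
K_a = lim_{s→0} s^2·G(s) = 6·6 / (9) = 4.

4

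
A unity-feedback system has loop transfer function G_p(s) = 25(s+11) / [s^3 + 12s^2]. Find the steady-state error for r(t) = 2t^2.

48/275

The denominator has no term below 12s^2 — 2 poles at s=0, type 2.
K_a = lim_{s→0} s^2·G_p(s) = 25·11 / 12 = 275/12.
r(t) = 2t^2 gives R(s) = 4/s^3.
e_ss = 4/K_a = 4/(275/12) = 48/275.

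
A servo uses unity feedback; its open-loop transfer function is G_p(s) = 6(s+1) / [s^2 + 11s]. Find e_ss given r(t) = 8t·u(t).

44/3

Factoring s from the denominator leaves a polynomial with constant term 11, so the system is type 1.
K_v = lim_{s→0} s·G_p(s) = 6·1 / 11 = 6/11.
e_ss = 8/K_v = 8/(6/11) = 44/3.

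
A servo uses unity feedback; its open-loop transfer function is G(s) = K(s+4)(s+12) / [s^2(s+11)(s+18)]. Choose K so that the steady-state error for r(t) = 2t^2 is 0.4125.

40

The open loop has two poles at the origin → type 2 system.
K_a = lim_{s→0} s^2·G(s) = K·4·12 / (11·18) = (8/33)·K.
e_ss = 4/K_a = 0.4125 ⇒ K_a = 320/33 ⇒ K = (320/33)/(8/33) = 40.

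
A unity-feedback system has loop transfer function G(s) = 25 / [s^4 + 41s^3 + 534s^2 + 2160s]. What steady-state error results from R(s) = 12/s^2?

Lowest-order denominator term is 2160s, so the open loop has 1 pole at the origin → type 1 system.
K_v = lim_{s→0} s·G(s) = 25 / 2160 = 5/432.
e_ss = 12/K_v = 12/(5/432) = 1036.8.

1036.8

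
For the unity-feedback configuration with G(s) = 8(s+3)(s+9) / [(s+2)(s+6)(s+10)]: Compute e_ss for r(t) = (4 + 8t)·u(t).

infinity

System type = 0 (no poles at s=0). Treating each term separately:
  • 4: e_ss = 4/(1+K_p) with K_p=1.8 → 10/7.
  • 8t: a type-0 system cannot track it, e_ss → ∞.
The unbounded component dominates.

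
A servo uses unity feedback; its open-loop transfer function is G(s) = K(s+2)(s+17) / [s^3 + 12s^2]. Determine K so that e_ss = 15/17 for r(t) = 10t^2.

Factoring s^2 from the denominator leaves a polynomial with constant term 12, so the system is type 2.
K_a = lim_{s→0} s^2·G(s) = K·2·17 / 12 = (17/6)·K.
e_ss = 20/K_a = 15/17 ⇒ K_a = 68/3 ⇒ K = (68/3)/(17/6) = 8.

8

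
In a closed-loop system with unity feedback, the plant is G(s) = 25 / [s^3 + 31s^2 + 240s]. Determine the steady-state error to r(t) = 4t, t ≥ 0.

38.4

The denominator has no term below 240s — 1 pole at s=0, type 1.
K_v = lim_{s→0} s·G(s) = 25 / 240 = 5/48.
e_ss = 4/K_v = 4/(5/48) = 38.4.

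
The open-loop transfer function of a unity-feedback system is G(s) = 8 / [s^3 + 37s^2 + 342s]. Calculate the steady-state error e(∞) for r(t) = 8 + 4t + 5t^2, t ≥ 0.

infinity

The denominator has no term below 342s — 1 pole at s=0, type 1. By superposition:
  • 8: tracked with zero error.
  • 4t: e_ss = 4/K_v with K_v=4/171 → 171.
  • 5t^2: a type-1 system cannot track it, e_ss → ∞.
The unbounded component dominates.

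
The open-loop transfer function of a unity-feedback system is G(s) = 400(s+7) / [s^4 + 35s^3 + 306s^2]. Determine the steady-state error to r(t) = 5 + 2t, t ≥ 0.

Factoring s^2 from the denominator leaves a polynomial with constant term 306, so the system is type 2. Treating each term separately:
  • 5: tracked with zero error.
  • 2t: tracked with zero error.
Total e_ss = 0.

0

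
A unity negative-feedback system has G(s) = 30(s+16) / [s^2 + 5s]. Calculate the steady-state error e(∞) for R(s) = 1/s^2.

Factoring s from the denominator leaves a polynomial with constant term 5, so the system is type 1.
K_v = lim_{s→0} s·G(s) = 30·16 / 5 = 96.
e_ss = 1/K_v = 1/96.

1/96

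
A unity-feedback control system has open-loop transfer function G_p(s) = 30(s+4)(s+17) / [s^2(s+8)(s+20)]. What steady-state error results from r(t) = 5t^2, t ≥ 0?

G_p(s) has two factors of s in the denominator, so the system is type 2.
K_a = lim_{s→0} s^2·G_p(s) = 30·4·17 / (8·20) = 12.75.
r(t) = 5t^2 gives R(s) = 10/s^3.
e_ss = 10/K_a = 10/12.75 = 40/51.

40/51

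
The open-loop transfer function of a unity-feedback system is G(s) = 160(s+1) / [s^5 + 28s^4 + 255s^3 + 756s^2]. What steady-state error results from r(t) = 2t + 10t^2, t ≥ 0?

Factoring s^2 from the denominator leaves a polynomial with constant term 756, so the system is type 2. Taking each input component in turn:
  • 2t: tracked with zero error.
  • 10t^2: e_ss = 20/K_a with K_a=40/189 → 94.5.
Total e_ss = 94.5.

94.5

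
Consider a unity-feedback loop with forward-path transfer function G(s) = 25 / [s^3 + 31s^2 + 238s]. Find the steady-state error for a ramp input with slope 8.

Lowest-order denominator term is 238s, so the open loop has 1 pole at the origin → type 1 system.
K_v = lim_{s→0} s·G(s) = 25 / 238 = 25/238.
e_ss = 8/K_v = 8/(25/238) = 76.16.

76.16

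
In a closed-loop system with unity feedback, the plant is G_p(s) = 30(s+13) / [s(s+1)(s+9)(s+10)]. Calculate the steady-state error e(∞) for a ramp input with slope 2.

6/13

G_p(s) has one factor of s in the denominator, so the system is type 1.
K_v = lim_{s→0} s·G_p(s) = 30·13 / (1·9·10) = 13/3.
e_ss = 2/K_v = 2/(13/3) = 6/13.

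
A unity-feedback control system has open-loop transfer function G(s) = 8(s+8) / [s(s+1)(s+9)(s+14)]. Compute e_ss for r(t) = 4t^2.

infinity

System type = 1 (one pole at s=0).
K_a = lim_{s→0} s^2·G(s) = 0; the steady-state error to this parabolic input grows without bound.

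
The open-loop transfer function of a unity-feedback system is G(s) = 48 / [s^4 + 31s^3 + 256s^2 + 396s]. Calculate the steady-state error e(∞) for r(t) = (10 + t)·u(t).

Factoring s from the denominator leaves a polynomial with constant term 396, so the system is type 1. Treating each term separately:
  • 10: tracked with zero error.
  • t: e_ss = 1/K_v with K_v=4/33 → 8.25.
Total e_ss = 8.25.

8.25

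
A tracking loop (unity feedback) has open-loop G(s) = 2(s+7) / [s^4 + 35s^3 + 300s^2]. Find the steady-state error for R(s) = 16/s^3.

2400/7

Factoring s^2 from the denominator leaves a polynomial with constant term 300, so the system is type 2.
K_a = lim_{s→0} s^2·G(s) = 2·7 / 300 = 7/150.
r(t) = 8t^2 gives R(s) = 16/s^3.
e_ss = 16/K_a = 16/(7/150) = 2400/7.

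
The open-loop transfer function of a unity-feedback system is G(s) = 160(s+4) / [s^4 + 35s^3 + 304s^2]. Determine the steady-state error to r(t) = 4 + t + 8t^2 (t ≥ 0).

7.6

Factoring s^2 from the denominator leaves a polynomial with constant term 304, so the system is type 2. Treating each term separately:
  • 4: tracked with zero error.
  • t: tracked with zero error.
  • 8t^2: e_ss = 16/K_a with K_a=40/19 → 7.6.
Total e_ss = 7.6.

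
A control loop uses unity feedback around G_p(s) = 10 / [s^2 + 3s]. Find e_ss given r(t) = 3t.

0.9

The denominator has no term below 3s — 1 pole at s=0, type 1.
K_v = lim_{s→0} s·G_p(s) = 10 / 3 = 10/3.
e_ss = 3/K_v = 3/(10/3) = 0.9.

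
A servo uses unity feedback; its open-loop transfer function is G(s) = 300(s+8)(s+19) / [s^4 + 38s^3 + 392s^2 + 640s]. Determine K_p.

infinity

K_p = lim_{s→0} G(s); with 1 pole at the origin the limit diverges, so K_p = ∞.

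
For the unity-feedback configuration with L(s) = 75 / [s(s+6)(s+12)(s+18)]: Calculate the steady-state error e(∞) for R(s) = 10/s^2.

172.8

System type = 1 (one pole at s=0).
K_v = lim_{s→0} s·L(s) = 75 / (6·12·18) = 25/432.
e_ss = 10/K_v = 10/(25/432) = 172.8.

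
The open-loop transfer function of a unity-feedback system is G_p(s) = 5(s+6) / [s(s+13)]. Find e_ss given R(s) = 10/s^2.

System type = 1 (one pole at s=0).
K_v = lim_{s→0} s·G_p(s) = 5·6 / (13) = 30/13.
e_ss = 10/K_v = 10/(30/13) = 13/3.

13/3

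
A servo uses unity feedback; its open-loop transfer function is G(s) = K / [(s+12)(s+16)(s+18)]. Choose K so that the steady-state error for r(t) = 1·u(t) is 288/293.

60

G(s) has no factors of s in the denominator, so the system is type 0.
K_p = lim_{s→0} G(s) = K / (12·16·18) = (1/3456)·K.
e_ss = 1/(1 + K_p) = 288/293 ⇒ 1 + (1/3456)·K = 293/288 ⇒ K = 60.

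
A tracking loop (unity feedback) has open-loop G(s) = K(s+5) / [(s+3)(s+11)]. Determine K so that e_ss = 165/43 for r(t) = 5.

2

No free integrators in G(s): this is a type 0 system.
K_p = lim_{s→0} G(s) = K·5 / (3·11) = (5/33)·K.
e_ss = 5/(1 + K_p) = 165/43 ⇒ 1 + (5/33)·K = 43/33 ⇒ K = 2.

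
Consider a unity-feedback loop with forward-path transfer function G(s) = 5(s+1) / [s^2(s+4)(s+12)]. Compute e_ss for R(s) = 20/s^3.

The open loop has two poles at the origin → type 2 system.
K_a = lim_{s→0} s^2·G(s) = 5·1 / (4·12) = 5/48.
r(t) = 10t^2 gives R(s) = 20/s^3.
e_ss = 20/K_a = 20/(5/48) = 192.

192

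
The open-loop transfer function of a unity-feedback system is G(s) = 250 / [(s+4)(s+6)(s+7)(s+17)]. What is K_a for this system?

System type = 0 (no poles at s=0).
K_a = lim_{s→0} s^2·G(s) = 0 (the extra factor of s kills the finite limit).

0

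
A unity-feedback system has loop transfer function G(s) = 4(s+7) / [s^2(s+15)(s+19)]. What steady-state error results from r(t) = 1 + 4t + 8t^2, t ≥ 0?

1140/7

G(s) has two factors of s in the denominator, so the system is type 2. Taking each input component in turn:
  • 1: tracked with zero error.
  • 4t: tracked with zero error.
  • 8t^2: e_ss = 16/K_a with K_a=28/285 → 1140/7.
Total e_ss = 1140/7.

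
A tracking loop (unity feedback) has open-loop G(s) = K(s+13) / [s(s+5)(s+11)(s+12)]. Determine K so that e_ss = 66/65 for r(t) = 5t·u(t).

G(s) has one factor of s in the denominator, so the system is type 1.
K_v = lim_{s→0} s·G(s) = K·13 / (5·11·12) = (13/660)·K.
e_ss = 5/K_v = 66/65 ⇒ K_v = 325/66 ⇒ K = (325/66)/(13/660) = 250.

250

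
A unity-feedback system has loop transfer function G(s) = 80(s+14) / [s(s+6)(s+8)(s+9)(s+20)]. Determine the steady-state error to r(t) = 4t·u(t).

G(s) has one factor of s in the denominator, so the system is type 1.
K_v = lim_{s→0} s·G(s) = 80·14 / (6·8·9·20) = 7/54.
e_ss = 4/K_v = 4/(7/54) = 216/7.

216/7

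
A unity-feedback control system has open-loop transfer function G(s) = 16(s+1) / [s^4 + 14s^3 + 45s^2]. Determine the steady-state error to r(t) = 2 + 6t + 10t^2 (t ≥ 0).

Factoring s^2 from the denominator leaves a polynomial with constant term 45, so the system is type 2. Taking each input component in turn:
  • 2: tracked with zero error.
  • 6t: tracked with zero error.
  • 10t^2: e_ss = 20/K_a with K_a=16/45 → 56.25.
Total e_ss = 56.25.

56.25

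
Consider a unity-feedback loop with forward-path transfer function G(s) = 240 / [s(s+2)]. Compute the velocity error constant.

The open loop has one pole at the origin → type 1 system.
K_v = lim_{s→0} s·G(s) = 240 / (2) = 120.

120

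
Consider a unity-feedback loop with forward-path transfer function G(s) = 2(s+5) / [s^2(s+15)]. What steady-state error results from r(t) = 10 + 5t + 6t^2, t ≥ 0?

18

Two free integrators in G(s): this is a type 2 system. Treating each term separately:
  • 10: tracked with zero error.
  • 5t: tracked with zero error.
  • 6t^2: e_ss = 12/K_a with K_a=2/3 → 18.
Total e_ss = 18.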